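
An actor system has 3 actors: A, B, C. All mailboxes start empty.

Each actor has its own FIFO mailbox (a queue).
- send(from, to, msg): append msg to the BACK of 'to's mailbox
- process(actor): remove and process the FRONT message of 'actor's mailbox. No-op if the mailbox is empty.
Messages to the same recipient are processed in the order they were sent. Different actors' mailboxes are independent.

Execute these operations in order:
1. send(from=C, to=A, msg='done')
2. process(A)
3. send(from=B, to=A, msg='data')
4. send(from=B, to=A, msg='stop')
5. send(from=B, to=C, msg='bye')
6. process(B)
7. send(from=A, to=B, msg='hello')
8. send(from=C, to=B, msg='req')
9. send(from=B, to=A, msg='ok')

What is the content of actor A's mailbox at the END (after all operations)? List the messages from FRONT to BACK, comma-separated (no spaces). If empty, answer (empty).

Answer: data,stop,ok

Derivation:
After 1 (send(from=C, to=A, msg='done')): A:[done] B:[] C:[]
After 2 (process(A)): A:[] B:[] C:[]
After 3 (send(from=B, to=A, msg='data')): A:[data] B:[] C:[]
After 4 (send(from=B, to=A, msg='stop')): A:[data,stop] B:[] C:[]
After 5 (send(from=B, to=C, msg='bye')): A:[data,stop] B:[] C:[bye]
After 6 (process(B)): A:[data,stop] B:[] C:[bye]
After 7 (send(from=A, to=B, msg='hello')): A:[data,stop] B:[hello] C:[bye]
After 8 (send(from=C, to=B, msg='req')): A:[data,stop] B:[hello,req] C:[bye]
After 9 (send(from=B, to=A, msg='ok')): A:[data,stop,ok] B:[hello,req] C:[bye]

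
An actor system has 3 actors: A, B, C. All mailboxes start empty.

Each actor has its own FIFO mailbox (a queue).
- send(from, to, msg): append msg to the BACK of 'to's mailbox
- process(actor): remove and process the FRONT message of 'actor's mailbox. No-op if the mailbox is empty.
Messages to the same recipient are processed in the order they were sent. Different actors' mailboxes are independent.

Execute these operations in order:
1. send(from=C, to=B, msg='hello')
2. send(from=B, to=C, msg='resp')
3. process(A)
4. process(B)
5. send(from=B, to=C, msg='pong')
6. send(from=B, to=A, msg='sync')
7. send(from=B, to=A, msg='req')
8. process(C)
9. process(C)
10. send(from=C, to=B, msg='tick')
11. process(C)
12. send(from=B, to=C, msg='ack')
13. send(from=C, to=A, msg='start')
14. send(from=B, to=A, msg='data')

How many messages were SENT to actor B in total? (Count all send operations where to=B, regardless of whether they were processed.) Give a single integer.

After 1 (send(from=C, to=B, msg='hello')): A:[] B:[hello] C:[]
After 2 (send(from=B, to=C, msg='resp')): A:[] B:[hello] C:[resp]
After 3 (process(A)): A:[] B:[hello] C:[resp]
After 4 (process(B)): A:[] B:[] C:[resp]
After 5 (send(from=B, to=C, msg='pong')): A:[] B:[] C:[resp,pong]
After 6 (send(from=B, to=A, msg='sync')): A:[sync] B:[] C:[resp,pong]
After 7 (send(from=B, to=A, msg='req')): A:[sync,req] B:[] C:[resp,pong]
After 8 (process(C)): A:[sync,req] B:[] C:[pong]
After 9 (process(C)): A:[sync,req] B:[] C:[]
After 10 (send(from=C, to=B, msg='tick')): A:[sync,req] B:[tick] C:[]
After 11 (process(C)): A:[sync,req] B:[tick] C:[]
After 12 (send(from=B, to=C, msg='ack')): A:[sync,req] B:[tick] C:[ack]
After 13 (send(from=C, to=A, msg='start')): A:[sync,req,start] B:[tick] C:[ack]
After 14 (send(from=B, to=A, msg='data')): A:[sync,req,start,data] B:[tick] C:[ack]

Answer: 2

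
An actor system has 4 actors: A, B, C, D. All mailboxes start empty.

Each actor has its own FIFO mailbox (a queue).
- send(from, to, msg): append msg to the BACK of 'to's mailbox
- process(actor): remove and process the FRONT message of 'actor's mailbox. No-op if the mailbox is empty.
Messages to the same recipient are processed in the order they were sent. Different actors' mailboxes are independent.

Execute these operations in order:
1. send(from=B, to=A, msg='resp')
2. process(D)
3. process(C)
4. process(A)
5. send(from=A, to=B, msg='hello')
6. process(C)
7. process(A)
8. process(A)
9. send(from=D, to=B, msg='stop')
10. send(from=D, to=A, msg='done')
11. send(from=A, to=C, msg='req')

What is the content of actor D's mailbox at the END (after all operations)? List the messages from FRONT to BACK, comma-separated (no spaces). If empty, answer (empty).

Answer: (empty)

Derivation:
After 1 (send(from=B, to=A, msg='resp')): A:[resp] B:[] C:[] D:[]
After 2 (process(D)): A:[resp] B:[] C:[] D:[]
After 3 (process(C)): A:[resp] B:[] C:[] D:[]
After 4 (process(A)): A:[] B:[] C:[] D:[]
After 5 (send(from=A, to=B, msg='hello')): A:[] B:[hello] C:[] D:[]
After 6 (process(C)): A:[] B:[hello] C:[] D:[]
After 7 (process(A)): A:[] B:[hello] C:[] D:[]
After 8 (process(A)): A:[] B:[hello] C:[] D:[]
After 9 (send(from=D, to=B, msg='stop')): A:[] B:[hello,stop] C:[] D:[]
After 10 (send(from=D, to=A, msg='done')): A:[done] B:[hello,stop] C:[] D:[]
After 11 (send(from=A, to=C, msg='req')): A:[done] B:[hello,stop] C:[req] D:[]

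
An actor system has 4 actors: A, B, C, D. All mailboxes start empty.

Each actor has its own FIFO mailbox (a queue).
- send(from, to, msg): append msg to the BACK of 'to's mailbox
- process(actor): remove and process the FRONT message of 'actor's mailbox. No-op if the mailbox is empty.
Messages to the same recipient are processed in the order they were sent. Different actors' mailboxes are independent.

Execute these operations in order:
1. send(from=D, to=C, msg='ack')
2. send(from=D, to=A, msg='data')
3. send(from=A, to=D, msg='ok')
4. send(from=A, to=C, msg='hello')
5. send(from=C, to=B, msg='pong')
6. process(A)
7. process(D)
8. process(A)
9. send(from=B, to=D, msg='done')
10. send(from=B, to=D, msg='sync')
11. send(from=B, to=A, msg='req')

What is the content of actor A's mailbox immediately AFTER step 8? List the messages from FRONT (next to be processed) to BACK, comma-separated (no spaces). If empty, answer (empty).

After 1 (send(from=D, to=C, msg='ack')): A:[] B:[] C:[ack] D:[]
After 2 (send(from=D, to=A, msg='data')): A:[data] B:[] C:[ack] D:[]
After 3 (send(from=A, to=D, msg='ok')): A:[data] B:[] C:[ack] D:[ok]
After 4 (send(from=A, to=C, msg='hello')): A:[data] B:[] C:[ack,hello] D:[ok]
After 5 (send(from=C, to=B, msg='pong')): A:[data] B:[pong] C:[ack,hello] D:[ok]
After 6 (process(A)): A:[] B:[pong] C:[ack,hello] D:[ok]
After 7 (process(D)): A:[] B:[pong] C:[ack,hello] D:[]
After 8 (process(A)): A:[] B:[pong] C:[ack,hello] D:[]

(empty)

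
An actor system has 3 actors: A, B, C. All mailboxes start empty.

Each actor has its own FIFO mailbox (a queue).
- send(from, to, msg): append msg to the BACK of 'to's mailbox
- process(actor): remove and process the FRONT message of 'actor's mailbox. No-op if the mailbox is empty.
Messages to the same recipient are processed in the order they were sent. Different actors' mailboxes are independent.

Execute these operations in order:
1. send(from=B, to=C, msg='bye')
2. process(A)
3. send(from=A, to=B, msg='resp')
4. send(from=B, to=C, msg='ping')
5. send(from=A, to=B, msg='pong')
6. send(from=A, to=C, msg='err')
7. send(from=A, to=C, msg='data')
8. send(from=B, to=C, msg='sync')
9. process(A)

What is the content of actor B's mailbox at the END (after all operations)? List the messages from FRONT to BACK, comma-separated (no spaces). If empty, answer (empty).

Answer: resp,pong

Derivation:
After 1 (send(from=B, to=C, msg='bye')): A:[] B:[] C:[bye]
After 2 (process(A)): A:[] B:[] C:[bye]
After 3 (send(from=A, to=B, msg='resp')): A:[] B:[resp] C:[bye]
After 4 (send(from=B, to=C, msg='ping')): A:[] B:[resp] C:[bye,ping]
After 5 (send(from=A, to=B, msg='pong')): A:[] B:[resp,pong] C:[bye,ping]
After 6 (send(from=A, to=C, msg='err')): A:[] B:[resp,pong] C:[bye,ping,err]
After 7 (send(from=A, to=C, msg='data')): A:[] B:[resp,pong] C:[bye,ping,err,data]
After 8 (send(from=B, to=C, msg='sync')): A:[] B:[resp,pong] C:[bye,ping,err,data,sync]
After 9 (process(A)): A:[] B:[resp,pong] C:[bye,ping,err,data,sync]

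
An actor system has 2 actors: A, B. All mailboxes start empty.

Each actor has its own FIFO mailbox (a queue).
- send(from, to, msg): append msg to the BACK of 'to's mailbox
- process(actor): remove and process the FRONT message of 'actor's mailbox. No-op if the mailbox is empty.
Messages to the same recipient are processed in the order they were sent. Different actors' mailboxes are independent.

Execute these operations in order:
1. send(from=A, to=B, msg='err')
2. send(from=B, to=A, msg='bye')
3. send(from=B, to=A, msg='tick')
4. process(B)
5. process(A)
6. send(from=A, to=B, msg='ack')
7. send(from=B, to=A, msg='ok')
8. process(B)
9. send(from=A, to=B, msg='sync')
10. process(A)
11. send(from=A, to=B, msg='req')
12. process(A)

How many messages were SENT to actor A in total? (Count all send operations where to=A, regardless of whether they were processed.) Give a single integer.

Answer: 3

Derivation:
After 1 (send(from=A, to=B, msg='err')): A:[] B:[err]
After 2 (send(from=B, to=A, msg='bye')): A:[bye] B:[err]
After 3 (send(from=B, to=A, msg='tick')): A:[bye,tick] B:[err]
After 4 (process(B)): A:[bye,tick] B:[]
After 5 (process(A)): A:[tick] B:[]
After 6 (send(from=A, to=B, msg='ack')): A:[tick] B:[ack]
After 7 (send(from=B, to=A, msg='ok')): A:[tick,ok] B:[ack]
After 8 (process(B)): A:[tick,ok] B:[]
After 9 (send(from=A, to=B, msg='sync')): A:[tick,ok] B:[sync]
After 10 (process(A)): A:[ok] B:[sync]
After 11 (send(from=A, to=B, msg='req')): A:[ok] B:[sync,req]
After 12 (process(A)): A:[] B:[sync,req]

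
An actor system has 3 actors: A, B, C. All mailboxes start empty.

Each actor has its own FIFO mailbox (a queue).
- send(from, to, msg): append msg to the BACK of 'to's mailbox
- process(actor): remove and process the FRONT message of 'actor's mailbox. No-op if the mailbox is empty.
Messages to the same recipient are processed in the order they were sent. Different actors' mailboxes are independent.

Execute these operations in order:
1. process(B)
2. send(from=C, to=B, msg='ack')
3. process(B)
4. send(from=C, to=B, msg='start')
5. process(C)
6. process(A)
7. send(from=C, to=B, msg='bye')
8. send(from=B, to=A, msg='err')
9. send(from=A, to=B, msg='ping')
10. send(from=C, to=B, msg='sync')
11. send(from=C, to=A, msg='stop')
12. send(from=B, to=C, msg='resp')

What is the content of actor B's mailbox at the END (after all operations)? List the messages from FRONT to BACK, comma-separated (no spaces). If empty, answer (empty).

After 1 (process(B)): A:[] B:[] C:[]
After 2 (send(from=C, to=B, msg='ack')): A:[] B:[ack] C:[]
After 3 (process(B)): A:[] B:[] C:[]
After 4 (send(from=C, to=B, msg='start')): A:[] B:[start] C:[]
After 5 (process(C)): A:[] B:[start] C:[]
After 6 (process(A)): A:[] B:[start] C:[]
After 7 (send(from=C, to=B, msg='bye')): A:[] B:[start,bye] C:[]
After 8 (send(from=B, to=A, msg='err')): A:[err] B:[start,bye] C:[]
After 9 (send(from=A, to=B, msg='ping')): A:[err] B:[start,bye,ping] C:[]
After 10 (send(from=C, to=B, msg='sync')): A:[err] B:[start,bye,ping,sync] C:[]
After 11 (send(from=C, to=A, msg='stop')): A:[err,stop] B:[start,bye,ping,sync] C:[]
After 12 (send(from=B, to=C, msg='resp')): A:[err,stop] B:[start,bye,ping,sync] C:[resp]

Answer: start,bye,ping,sync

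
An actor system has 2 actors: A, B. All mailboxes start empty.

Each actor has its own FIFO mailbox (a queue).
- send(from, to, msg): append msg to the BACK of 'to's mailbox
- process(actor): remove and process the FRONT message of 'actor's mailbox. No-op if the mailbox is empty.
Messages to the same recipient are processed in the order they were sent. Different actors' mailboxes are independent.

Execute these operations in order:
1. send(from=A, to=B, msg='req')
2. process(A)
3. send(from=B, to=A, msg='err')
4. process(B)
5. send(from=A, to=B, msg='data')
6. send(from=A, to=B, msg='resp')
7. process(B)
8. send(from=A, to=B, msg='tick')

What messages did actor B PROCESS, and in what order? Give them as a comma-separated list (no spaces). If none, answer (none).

Answer: req,data

Derivation:
After 1 (send(from=A, to=B, msg='req')): A:[] B:[req]
After 2 (process(A)): A:[] B:[req]
After 3 (send(from=B, to=A, msg='err')): A:[err] B:[req]
After 4 (process(B)): A:[err] B:[]
After 5 (send(from=A, to=B, msg='data')): A:[err] B:[data]
After 6 (send(from=A, to=B, msg='resp')): A:[err] B:[data,resp]
After 7 (process(B)): A:[err] B:[resp]
After 8 (send(from=A, to=B, msg='tick')): A:[err] B:[resp,tick]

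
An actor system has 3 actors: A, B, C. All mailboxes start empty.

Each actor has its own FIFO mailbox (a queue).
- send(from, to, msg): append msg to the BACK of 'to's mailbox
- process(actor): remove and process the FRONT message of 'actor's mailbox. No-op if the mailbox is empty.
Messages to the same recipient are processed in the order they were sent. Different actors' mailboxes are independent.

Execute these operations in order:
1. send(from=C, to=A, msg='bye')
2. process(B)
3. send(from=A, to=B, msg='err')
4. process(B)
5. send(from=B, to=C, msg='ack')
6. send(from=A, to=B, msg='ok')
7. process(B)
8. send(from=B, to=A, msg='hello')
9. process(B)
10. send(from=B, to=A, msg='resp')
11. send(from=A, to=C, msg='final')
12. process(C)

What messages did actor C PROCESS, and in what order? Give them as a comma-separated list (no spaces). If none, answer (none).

After 1 (send(from=C, to=A, msg='bye')): A:[bye] B:[] C:[]
After 2 (process(B)): A:[bye] B:[] C:[]
After 3 (send(from=A, to=B, msg='err')): A:[bye] B:[err] C:[]
After 4 (process(B)): A:[bye] B:[] C:[]
After 5 (send(from=B, to=C, msg='ack')): A:[bye] B:[] C:[ack]
After 6 (send(from=A, to=B, msg='ok')): A:[bye] B:[ok] C:[ack]
After 7 (process(B)): A:[bye] B:[] C:[ack]
After 8 (send(from=B, to=A, msg='hello')): A:[bye,hello] B:[] C:[ack]
After 9 (process(B)): A:[bye,hello] B:[] C:[ack]
After 10 (send(from=B, to=A, msg='resp')): A:[bye,hello,resp] B:[] C:[ack]
After 11 (send(from=A, to=C, msg='final')): A:[bye,hello,resp] B:[] C:[ack,final]
After 12 (process(C)): A:[bye,hello,resp] B:[] C:[final]

Answer: ack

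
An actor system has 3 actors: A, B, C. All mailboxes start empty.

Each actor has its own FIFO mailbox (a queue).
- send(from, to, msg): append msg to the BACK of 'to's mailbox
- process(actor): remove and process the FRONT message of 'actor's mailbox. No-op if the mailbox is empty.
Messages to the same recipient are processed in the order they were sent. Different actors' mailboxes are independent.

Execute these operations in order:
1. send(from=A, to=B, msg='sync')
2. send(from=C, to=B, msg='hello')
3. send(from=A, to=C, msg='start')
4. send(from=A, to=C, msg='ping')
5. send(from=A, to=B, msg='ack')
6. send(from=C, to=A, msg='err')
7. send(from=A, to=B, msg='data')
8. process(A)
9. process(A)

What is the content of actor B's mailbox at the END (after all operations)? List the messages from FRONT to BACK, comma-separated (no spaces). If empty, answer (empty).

Answer: sync,hello,ack,data

Derivation:
After 1 (send(from=A, to=B, msg='sync')): A:[] B:[sync] C:[]
After 2 (send(from=C, to=B, msg='hello')): A:[] B:[sync,hello] C:[]
After 3 (send(from=A, to=C, msg='start')): A:[] B:[sync,hello] C:[start]
After 4 (send(from=A, to=C, msg='ping')): A:[] B:[sync,hello] C:[start,ping]
After 5 (send(from=A, to=B, msg='ack')): A:[] B:[sync,hello,ack] C:[start,ping]
After 6 (send(from=C, to=A, msg='err')): A:[err] B:[sync,hello,ack] C:[start,ping]
After 7 (send(from=A, to=B, msg='data')): A:[err] B:[sync,hello,ack,data] C:[start,ping]
After 8 (process(A)): A:[] B:[sync,hello,ack,data] C:[start,ping]
After 9 (process(A)): A:[] B:[sync,hello,ack,data] C:[start,ping]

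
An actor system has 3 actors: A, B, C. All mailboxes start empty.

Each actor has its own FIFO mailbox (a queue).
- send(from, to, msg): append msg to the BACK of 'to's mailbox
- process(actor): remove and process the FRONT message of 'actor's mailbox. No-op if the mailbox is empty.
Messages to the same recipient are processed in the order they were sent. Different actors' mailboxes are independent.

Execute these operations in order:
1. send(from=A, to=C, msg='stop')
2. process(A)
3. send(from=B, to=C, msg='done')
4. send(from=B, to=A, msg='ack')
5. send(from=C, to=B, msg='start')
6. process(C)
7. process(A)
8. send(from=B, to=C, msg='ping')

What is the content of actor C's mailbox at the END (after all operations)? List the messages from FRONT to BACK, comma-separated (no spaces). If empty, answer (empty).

Answer: done,ping

Derivation:
After 1 (send(from=A, to=C, msg='stop')): A:[] B:[] C:[stop]
After 2 (process(A)): A:[] B:[] C:[stop]
After 3 (send(from=B, to=C, msg='done')): A:[] B:[] C:[stop,done]
After 4 (send(from=B, to=A, msg='ack')): A:[ack] B:[] C:[stop,done]
After 5 (send(from=C, to=B, msg='start')): A:[ack] B:[start] C:[stop,done]
After 6 (process(C)): A:[ack] B:[start] C:[done]
After 7 (process(A)): A:[] B:[start] C:[done]
After 8 (send(from=B, to=C, msg='ping')): A:[] B:[start] C:[done,ping]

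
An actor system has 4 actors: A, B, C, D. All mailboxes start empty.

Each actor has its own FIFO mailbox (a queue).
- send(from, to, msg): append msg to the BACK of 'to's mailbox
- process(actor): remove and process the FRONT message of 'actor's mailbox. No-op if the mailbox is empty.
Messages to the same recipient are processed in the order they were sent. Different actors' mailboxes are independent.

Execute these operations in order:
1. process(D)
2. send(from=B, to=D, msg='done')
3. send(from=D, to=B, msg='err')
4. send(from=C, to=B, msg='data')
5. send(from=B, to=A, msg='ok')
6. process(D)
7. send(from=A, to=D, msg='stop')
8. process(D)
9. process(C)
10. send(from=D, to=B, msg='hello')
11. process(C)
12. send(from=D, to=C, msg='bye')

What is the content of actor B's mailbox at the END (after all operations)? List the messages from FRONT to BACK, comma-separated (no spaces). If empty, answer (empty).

After 1 (process(D)): A:[] B:[] C:[] D:[]
After 2 (send(from=B, to=D, msg='done')): A:[] B:[] C:[] D:[done]
After 3 (send(from=D, to=B, msg='err')): A:[] B:[err] C:[] D:[done]
After 4 (send(from=C, to=B, msg='data')): A:[] B:[err,data] C:[] D:[done]
After 5 (send(from=B, to=A, msg='ok')): A:[ok] B:[err,data] C:[] D:[done]
After 6 (process(D)): A:[ok] B:[err,data] C:[] D:[]
After 7 (send(from=A, to=D, msg='stop')): A:[ok] B:[err,data] C:[] D:[stop]
After 8 (process(D)): A:[ok] B:[err,data] C:[] D:[]
After 9 (process(C)): A:[ok] B:[err,data] C:[] D:[]
After 10 (send(from=D, to=B, msg='hello')): A:[ok] B:[err,data,hello] C:[] D:[]
After 11 (process(C)): A:[ok] B:[err,data,hello] C:[] D:[]
After 12 (send(from=D, to=C, msg='bye')): A:[ok] B:[err,data,hello] C:[bye] D:[]

Answer: err,data,hello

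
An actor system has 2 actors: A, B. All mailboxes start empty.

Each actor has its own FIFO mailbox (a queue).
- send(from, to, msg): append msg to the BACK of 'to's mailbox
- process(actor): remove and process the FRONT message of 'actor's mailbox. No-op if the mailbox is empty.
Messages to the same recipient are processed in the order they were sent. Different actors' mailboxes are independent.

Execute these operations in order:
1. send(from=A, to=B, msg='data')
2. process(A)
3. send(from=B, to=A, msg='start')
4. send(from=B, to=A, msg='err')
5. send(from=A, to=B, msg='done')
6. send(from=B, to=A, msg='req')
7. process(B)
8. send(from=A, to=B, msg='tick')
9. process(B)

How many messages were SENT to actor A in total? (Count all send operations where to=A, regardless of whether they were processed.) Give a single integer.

Answer: 3

Derivation:
After 1 (send(from=A, to=B, msg='data')): A:[] B:[data]
After 2 (process(A)): A:[] B:[data]
After 3 (send(from=B, to=A, msg='start')): A:[start] B:[data]
After 4 (send(from=B, to=A, msg='err')): A:[start,err] B:[data]
After 5 (send(from=A, to=B, msg='done')): A:[start,err] B:[data,done]
After 6 (send(from=B, to=A, msg='req')): A:[start,err,req] B:[data,done]
After 7 (process(B)): A:[start,err,req] B:[done]
After 8 (send(from=A, to=B, msg='tick')): A:[start,err,req] B:[done,tick]
After 9 (process(B)): A:[start,err,req] B:[tick]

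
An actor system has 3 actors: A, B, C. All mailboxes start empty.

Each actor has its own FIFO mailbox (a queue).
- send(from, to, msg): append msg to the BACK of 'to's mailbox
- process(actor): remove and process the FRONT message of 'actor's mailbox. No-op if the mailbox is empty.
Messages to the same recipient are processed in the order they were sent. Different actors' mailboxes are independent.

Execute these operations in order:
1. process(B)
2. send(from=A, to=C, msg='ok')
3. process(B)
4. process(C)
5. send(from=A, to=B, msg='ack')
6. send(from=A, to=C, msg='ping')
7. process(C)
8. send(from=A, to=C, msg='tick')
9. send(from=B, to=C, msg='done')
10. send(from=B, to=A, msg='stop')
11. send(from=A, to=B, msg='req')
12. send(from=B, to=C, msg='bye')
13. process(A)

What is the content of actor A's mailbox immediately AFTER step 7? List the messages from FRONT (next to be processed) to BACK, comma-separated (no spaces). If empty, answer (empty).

After 1 (process(B)): A:[] B:[] C:[]
After 2 (send(from=A, to=C, msg='ok')): A:[] B:[] C:[ok]
After 3 (process(B)): A:[] B:[] C:[ok]
After 4 (process(C)): A:[] B:[] C:[]
After 5 (send(from=A, to=B, msg='ack')): A:[] B:[ack] C:[]
After 6 (send(from=A, to=C, msg='ping')): A:[] B:[ack] C:[ping]
After 7 (process(C)): A:[] B:[ack] C:[]

(empty)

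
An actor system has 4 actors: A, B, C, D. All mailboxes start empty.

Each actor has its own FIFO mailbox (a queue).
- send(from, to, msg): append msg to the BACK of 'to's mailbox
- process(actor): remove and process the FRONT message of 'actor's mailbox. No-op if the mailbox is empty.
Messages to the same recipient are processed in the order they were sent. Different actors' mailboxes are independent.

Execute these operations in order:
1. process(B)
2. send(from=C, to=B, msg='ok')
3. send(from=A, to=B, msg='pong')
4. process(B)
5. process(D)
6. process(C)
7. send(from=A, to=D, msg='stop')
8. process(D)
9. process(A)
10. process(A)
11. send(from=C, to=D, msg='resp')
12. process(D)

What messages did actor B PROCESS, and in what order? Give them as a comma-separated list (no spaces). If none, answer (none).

Answer: ok

Derivation:
After 1 (process(B)): A:[] B:[] C:[] D:[]
After 2 (send(from=C, to=B, msg='ok')): A:[] B:[ok] C:[] D:[]
After 3 (send(from=A, to=B, msg='pong')): A:[] B:[ok,pong] C:[] D:[]
After 4 (process(B)): A:[] B:[pong] C:[] D:[]
After 5 (process(D)): A:[] B:[pong] C:[] D:[]
After 6 (process(C)): A:[] B:[pong] C:[] D:[]
After 7 (send(from=A, to=D, msg='stop')): A:[] B:[pong] C:[] D:[stop]
After 8 (process(D)): A:[] B:[pong] C:[] D:[]
After 9 (process(A)): A:[] B:[pong] C:[] D:[]
After 10 (process(A)): A:[] B:[pong] C:[] D:[]
After 11 (send(from=C, to=D, msg='resp')): A:[] B:[pong] C:[] D:[resp]
After 12 (process(D)): A:[] B:[pong] C:[] D:[]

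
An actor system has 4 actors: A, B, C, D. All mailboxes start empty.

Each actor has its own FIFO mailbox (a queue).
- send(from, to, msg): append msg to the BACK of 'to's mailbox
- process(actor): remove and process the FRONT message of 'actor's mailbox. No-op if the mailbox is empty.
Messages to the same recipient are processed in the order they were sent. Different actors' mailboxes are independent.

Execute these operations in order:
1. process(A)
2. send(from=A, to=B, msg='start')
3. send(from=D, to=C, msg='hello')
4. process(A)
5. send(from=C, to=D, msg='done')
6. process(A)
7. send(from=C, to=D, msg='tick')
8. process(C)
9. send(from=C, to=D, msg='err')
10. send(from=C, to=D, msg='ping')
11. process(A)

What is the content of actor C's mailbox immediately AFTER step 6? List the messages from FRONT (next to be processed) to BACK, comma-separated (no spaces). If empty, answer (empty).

After 1 (process(A)): A:[] B:[] C:[] D:[]
After 2 (send(from=A, to=B, msg='start')): A:[] B:[start] C:[] D:[]
After 3 (send(from=D, to=C, msg='hello')): A:[] B:[start] C:[hello] D:[]
After 4 (process(A)): A:[] B:[start] C:[hello] D:[]
After 5 (send(from=C, to=D, msg='done')): A:[] B:[start] C:[hello] D:[done]
After 6 (process(A)): A:[] B:[start] C:[hello] D:[done]

hello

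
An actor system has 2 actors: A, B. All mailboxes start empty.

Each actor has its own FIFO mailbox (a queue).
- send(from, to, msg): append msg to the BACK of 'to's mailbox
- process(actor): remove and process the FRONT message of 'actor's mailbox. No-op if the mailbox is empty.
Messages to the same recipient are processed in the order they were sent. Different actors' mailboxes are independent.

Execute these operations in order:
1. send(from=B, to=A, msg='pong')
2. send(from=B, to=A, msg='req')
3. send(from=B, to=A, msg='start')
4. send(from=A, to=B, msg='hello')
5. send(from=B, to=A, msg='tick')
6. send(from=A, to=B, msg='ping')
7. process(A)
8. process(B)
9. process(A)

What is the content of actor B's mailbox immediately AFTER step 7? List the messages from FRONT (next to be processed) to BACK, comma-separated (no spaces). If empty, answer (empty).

After 1 (send(from=B, to=A, msg='pong')): A:[pong] B:[]
After 2 (send(from=B, to=A, msg='req')): A:[pong,req] B:[]
After 3 (send(from=B, to=A, msg='start')): A:[pong,req,start] B:[]
After 4 (send(from=A, to=B, msg='hello')): A:[pong,req,start] B:[hello]
After 5 (send(from=B, to=A, msg='tick')): A:[pong,req,start,tick] B:[hello]
After 6 (send(from=A, to=B, msg='ping')): A:[pong,req,start,tick] B:[hello,ping]
After 7 (process(A)): A:[req,start,tick] B:[hello,ping]

hello,ping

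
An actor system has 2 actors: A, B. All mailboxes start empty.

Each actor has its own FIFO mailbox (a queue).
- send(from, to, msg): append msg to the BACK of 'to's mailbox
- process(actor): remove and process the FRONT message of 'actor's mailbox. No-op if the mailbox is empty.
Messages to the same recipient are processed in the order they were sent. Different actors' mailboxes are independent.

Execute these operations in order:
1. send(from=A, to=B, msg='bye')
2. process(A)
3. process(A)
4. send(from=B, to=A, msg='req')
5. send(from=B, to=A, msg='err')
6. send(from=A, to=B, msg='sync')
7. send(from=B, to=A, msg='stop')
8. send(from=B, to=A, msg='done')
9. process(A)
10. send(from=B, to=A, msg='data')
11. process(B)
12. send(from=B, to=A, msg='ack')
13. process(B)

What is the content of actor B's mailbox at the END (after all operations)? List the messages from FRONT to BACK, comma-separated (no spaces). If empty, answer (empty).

Answer: (empty)

Derivation:
After 1 (send(from=A, to=B, msg='bye')): A:[] B:[bye]
After 2 (process(A)): A:[] B:[bye]
After 3 (process(A)): A:[] B:[bye]
After 4 (send(from=B, to=A, msg='req')): A:[req] B:[bye]
After 5 (send(from=B, to=A, msg='err')): A:[req,err] B:[bye]
After 6 (send(from=A, to=B, msg='sync')): A:[req,err] B:[bye,sync]
After 7 (send(from=B, to=A, msg='stop')): A:[req,err,stop] B:[bye,sync]
After 8 (send(from=B, to=A, msg='done')): A:[req,err,stop,done] B:[bye,sync]
After 9 (process(A)): A:[err,stop,done] B:[bye,sync]
After 10 (send(from=B, to=A, msg='data')): A:[err,stop,done,data] B:[bye,sync]
After 11 (process(B)): A:[err,stop,done,data] B:[sync]
After 12 (send(from=B, to=A, msg='ack')): A:[err,stop,done,data,ack] B:[sync]
After 13 (process(B)): A:[err,stop,done,data,ack] B:[]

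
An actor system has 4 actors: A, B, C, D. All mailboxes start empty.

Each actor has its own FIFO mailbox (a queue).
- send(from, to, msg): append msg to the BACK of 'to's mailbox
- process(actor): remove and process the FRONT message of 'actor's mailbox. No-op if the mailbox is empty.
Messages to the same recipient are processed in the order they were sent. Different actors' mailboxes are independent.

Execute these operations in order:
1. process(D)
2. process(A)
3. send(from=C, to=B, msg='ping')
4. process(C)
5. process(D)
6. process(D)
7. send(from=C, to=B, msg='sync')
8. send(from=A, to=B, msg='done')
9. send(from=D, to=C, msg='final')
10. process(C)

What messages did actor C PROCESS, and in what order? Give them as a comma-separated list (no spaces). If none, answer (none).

After 1 (process(D)): A:[] B:[] C:[] D:[]
After 2 (process(A)): A:[] B:[] C:[] D:[]
After 3 (send(from=C, to=B, msg='ping')): A:[] B:[ping] C:[] D:[]
After 4 (process(C)): A:[] B:[ping] C:[] D:[]
After 5 (process(D)): A:[] B:[ping] C:[] D:[]
After 6 (process(D)): A:[] B:[ping] C:[] D:[]
After 7 (send(from=C, to=B, msg='sync')): A:[] B:[ping,sync] C:[] D:[]
After 8 (send(from=A, to=B, msg='done')): A:[] B:[ping,sync,done] C:[] D:[]
After 9 (send(from=D, to=C, msg='final')): A:[] B:[ping,sync,done] C:[final] D:[]
After 10 (process(C)): A:[] B:[ping,sync,done] C:[] D:[]

Answer: final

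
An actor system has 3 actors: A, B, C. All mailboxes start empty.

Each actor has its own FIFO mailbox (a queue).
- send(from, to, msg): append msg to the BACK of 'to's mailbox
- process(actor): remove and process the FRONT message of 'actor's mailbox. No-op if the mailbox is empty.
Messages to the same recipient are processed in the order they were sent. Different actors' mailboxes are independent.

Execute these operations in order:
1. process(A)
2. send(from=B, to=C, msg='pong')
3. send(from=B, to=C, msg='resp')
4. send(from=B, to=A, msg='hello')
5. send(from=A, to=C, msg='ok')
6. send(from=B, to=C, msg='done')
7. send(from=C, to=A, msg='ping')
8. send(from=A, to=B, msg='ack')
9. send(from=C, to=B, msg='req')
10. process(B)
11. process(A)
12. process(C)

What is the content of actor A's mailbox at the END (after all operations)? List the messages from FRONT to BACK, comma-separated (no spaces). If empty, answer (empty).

Answer: ping

Derivation:
After 1 (process(A)): A:[] B:[] C:[]
After 2 (send(from=B, to=C, msg='pong')): A:[] B:[] C:[pong]
After 3 (send(from=B, to=C, msg='resp')): A:[] B:[] C:[pong,resp]
After 4 (send(from=B, to=A, msg='hello')): A:[hello] B:[] C:[pong,resp]
After 5 (send(from=A, to=C, msg='ok')): A:[hello] B:[] C:[pong,resp,ok]
After 6 (send(from=B, to=C, msg='done')): A:[hello] B:[] C:[pong,resp,ok,done]
After 7 (send(from=C, to=A, msg='ping')): A:[hello,ping] B:[] C:[pong,resp,ok,done]
After 8 (send(from=A, to=B, msg='ack')): A:[hello,ping] B:[ack] C:[pong,resp,ok,done]
After 9 (send(from=C, to=B, msg='req')): A:[hello,ping] B:[ack,req] C:[pong,resp,ok,done]
After 10 (process(B)): A:[hello,ping] B:[req] C:[pong,resp,ok,done]
After 11 (process(A)): A:[ping] B:[req] C:[pong,resp,ok,done]
After 12 (process(C)): A:[ping] B:[req] C:[resp,ok,done]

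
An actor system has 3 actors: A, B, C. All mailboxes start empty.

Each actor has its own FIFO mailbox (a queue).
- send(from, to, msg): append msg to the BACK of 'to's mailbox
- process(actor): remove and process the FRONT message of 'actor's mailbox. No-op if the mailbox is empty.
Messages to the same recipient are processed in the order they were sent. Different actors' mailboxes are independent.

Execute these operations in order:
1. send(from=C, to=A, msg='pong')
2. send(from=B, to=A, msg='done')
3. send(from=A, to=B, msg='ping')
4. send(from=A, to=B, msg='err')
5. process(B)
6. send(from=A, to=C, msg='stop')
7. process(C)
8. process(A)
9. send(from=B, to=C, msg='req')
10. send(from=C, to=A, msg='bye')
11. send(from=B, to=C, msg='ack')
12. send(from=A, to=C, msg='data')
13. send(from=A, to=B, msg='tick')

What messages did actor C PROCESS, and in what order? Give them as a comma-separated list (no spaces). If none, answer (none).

After 1 (send(from=C, to=A, msg='pong')): A:[pong] B:[] C:[]
After 2 (send(from=B, to=A, msg='done')): A:[pong,done] B:[] C:[]
After 3 (send(from=A, to=B, msg='ping')): A:[pong,done] B:[ping] C:[]
After 4 (send(from=A, to=B, msg='err')): A:[pong,done] B:[ping,err] C:[]
After 5 (process(B)): A:[pong,done] B:[err] C:[]
After 6 (send(from=A, to=C, msg='stop')): A:[pong,done] B:[err] C:[stop]
After 7 (process(C)): A:[pong,done] B:[err] C:[]
After 8 (process(A)): A:[done] B:[err] C:[]
After 9 (send(from=B, to=C, msg='req')): A:[done] B:[err] C:[req]
After 10 (send(from=C, to=A, msg='bye')): A:[done,bye] B:[err] C:[req]
After 11 (send(from=B, to=C, msg='ack')): A:[done,bye] B:[err] C:[req,ack]
After 12 (send(from=A, to=C, msg='data')): A:[done,bye] B:[err] C:[req,ack,data]
After 13 (send(from=A, to=B, msg='tick')): A:[done,bye] B:[err,tick] C:[req,ack,data]

Answer: stop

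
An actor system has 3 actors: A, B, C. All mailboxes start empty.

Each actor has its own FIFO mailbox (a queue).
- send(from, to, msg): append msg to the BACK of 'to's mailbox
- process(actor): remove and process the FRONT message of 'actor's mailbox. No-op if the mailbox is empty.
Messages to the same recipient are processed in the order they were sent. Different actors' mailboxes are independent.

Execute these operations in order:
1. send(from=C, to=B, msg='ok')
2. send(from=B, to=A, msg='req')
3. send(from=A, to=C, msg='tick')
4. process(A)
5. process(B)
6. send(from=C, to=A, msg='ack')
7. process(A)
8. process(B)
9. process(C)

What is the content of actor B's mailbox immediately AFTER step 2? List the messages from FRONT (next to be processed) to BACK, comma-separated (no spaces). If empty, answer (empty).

After 1 (send(from=C, to=B, msg='ok')): A:[] B:[ok] C:[]
After 2 (send(from=B, to=A, msg='req')): A:[req] B:[ok] C:[]

ok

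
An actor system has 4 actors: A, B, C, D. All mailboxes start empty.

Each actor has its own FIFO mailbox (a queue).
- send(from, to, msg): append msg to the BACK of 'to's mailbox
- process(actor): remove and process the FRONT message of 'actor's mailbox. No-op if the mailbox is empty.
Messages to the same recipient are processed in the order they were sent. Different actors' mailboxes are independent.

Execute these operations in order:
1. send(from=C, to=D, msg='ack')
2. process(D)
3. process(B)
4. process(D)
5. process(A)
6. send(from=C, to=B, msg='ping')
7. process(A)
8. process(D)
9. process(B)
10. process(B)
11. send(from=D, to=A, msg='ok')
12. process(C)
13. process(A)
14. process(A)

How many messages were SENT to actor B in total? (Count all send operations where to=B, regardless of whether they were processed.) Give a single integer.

After 1 (send(from=C, to=D, msg='ack')): A:[] B:[] C:[] D:[ack]
After 2 (process(D)): A:[] B:[] C:[] D:[]
After 3 (process(B)): A:[] B:[] C:[] D:[]
After 4 (process(D)): A:[] B:[] C:[] D:[]
After 5 (process(A)): A:[] B:[] C:[] D:[]
After 6 (send(from=C, to=B, msg='ping')): A:[] B:[ping] C:[] D:[]
After 7 (process(A)): A:[] B:[ping] C:[] D:[]
After 8 (process(D)): A:[] B:[ping] C:[] D:[]
After 9 (process(B)): A:[] B:[] C:[] D:[]
After 10 (process(B)): A:[] B:[] C:[] D:[]
After 11 (send(from=D, to=A, msg='ok')): A:[ok] B:[] C:[] D:[]
After 12 (process(C)): A:[ok] B:[] C:[] D:[]
After 13 (process(A)): A:[] B:[] C:[] D:[]
After 14 (process(A)): A:[] B:[] C:[] D:[]

Answer: 1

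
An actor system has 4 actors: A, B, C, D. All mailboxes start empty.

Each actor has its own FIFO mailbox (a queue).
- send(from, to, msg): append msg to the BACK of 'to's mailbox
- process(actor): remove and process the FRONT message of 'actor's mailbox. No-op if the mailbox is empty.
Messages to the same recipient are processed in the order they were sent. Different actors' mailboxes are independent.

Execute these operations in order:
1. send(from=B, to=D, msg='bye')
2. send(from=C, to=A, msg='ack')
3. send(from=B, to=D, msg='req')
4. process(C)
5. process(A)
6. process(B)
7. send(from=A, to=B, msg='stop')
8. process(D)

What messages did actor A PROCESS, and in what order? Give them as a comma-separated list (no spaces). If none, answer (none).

Answer: ack

Derivation:
After 1 (send(from=B, to=D, msg='bye')): A:[] B:[] C:[] D:[bye]
After 2 (send(from=C, to=A, msg='ack')): A:[ack] B:[] C:[] D:[bye]
After 3 (send(from=B, to=D, msg='req')): A:[ack] B:[] C:[] D:[bye,req]
After 4 (process(C)): A:[ack] B:[] C:[] D:[bye,req]
After 5 (process(A)): A:[] B:[] C:[] D:[bye,req]
After 6 (process(B)): A:[] B:[] C:[] D:[bye,req]
After 7 (send(from=A, to=B, msg='stop')): A:[] B:[stop] C:[] D:[bye,req]
After 8 (process(D)): A:[] B:[stop] C:[] D:[req]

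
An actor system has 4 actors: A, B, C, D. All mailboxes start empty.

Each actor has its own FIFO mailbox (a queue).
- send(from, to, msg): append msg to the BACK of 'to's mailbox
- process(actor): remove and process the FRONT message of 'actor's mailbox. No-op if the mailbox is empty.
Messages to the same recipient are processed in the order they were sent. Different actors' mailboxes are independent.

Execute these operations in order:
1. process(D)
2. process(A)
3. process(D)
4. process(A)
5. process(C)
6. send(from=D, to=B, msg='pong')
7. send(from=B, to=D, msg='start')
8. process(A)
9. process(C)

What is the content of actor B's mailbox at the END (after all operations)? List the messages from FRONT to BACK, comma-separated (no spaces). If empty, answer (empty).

After 1 (process(D)): A:[] B:[] C:[] D:[]
After 2 (process(A)): A:[] B:[] C:[] D:[]
After 3 (process(D)): A:[] B:[] C:[] D:[]
After 4 (process(A)): A:[] B:[] C:[] D:[]
After 5 (process(C)): A:[] B:[] C:[] D:[]
After 6 (send(from=D, to=B, msg='pong')): A:[] B:[pong] C:[] D:[]
After 7 (send(from=B, to=D, msg='start')): A:[] B:[pong] C:[] D:[start]
After 8 (process(A)): A:[] B:[pong] C:[] D:[start]
After 9 (process(C)): A:[] B:[pong] C:[] D:[start]

Answer: pong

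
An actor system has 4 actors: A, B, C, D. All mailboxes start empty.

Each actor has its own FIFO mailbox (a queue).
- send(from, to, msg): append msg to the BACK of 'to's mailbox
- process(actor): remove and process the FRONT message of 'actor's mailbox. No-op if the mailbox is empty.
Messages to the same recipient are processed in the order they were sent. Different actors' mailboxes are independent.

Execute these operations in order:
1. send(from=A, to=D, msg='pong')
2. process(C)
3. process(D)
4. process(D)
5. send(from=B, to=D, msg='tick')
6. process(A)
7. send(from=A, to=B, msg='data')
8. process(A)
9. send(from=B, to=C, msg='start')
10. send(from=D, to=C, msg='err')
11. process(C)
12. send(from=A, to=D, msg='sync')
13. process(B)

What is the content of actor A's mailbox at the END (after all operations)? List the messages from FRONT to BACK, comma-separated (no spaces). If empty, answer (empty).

After 1 (send(from=A, to=D, msg='pong')): A:[] B:[] C:[] D:[pong]
After 2 (process(C)): A:[] B:[] C:[] D:[pong]
After 3 (process(D)): A:[] B:[] C:[] D:[]
After 4 (process(D)): A:[] B:[] C:[] D:[]
After 5 (send(from=B, to=D, msg='tick')): A:[] B:[] C:[] D:[tick]
After 6 (process(A)): A:[] B:[] C:[] D:[tick]
After 7 (send(from=A, to=B, msg='data')): A:[] B:[data] C:[] D:[tick]
After 8 (process(A)): A:[] B:[data] C:[] D:[tick]
After 9 (send(from=B, to=C, msg='start')): A:[] B:[data] C:[start] D:[tick]
After 10 (send(from=D, to=C, msg='err')): A:[] B:[data] C:[start,err] D:[tick]
After 11 (process(C)): A:[] B:[data] C:[err] D:[tick]
After 12 (send(from=A, to=D, msg='sync')): A:[] B:[data] C:[err] D:[tick,sync]
After 13 (process(B)): A:[] B:[] C:[err] D:[tick,sync]

Answer: (empty)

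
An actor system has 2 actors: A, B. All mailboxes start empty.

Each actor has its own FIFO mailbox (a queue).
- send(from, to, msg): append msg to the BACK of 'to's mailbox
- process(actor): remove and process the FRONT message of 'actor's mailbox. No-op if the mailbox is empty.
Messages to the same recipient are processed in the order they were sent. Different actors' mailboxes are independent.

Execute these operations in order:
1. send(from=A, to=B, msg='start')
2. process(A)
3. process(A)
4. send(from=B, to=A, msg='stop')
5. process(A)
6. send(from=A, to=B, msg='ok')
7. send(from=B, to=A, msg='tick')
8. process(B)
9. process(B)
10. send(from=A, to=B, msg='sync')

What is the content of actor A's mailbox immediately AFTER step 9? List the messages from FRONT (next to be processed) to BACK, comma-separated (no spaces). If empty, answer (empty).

After 1 (send(from=A, to=B, msg='start')): A:[] B:[start]
After 2 (process(A)): A:[] B:[start]
After 3 (process(A)): A:[] B:[start]
After 4 (send(from=B, to=A, msg='stop')): A:[stop] B:[start]
After 5 (process(A)): A:[] B:[start]
After 6 (send(from=A, to=B, msg='ok')): A:[] B:[start,ok]
After 7 (send(from=B, to=A, msg='tick')): A:[tick] B:[start,ok]
After 8 (process(B)): A:[tick] B:[ok]
After 9 (process(B)): A:[tick] B:[]

tick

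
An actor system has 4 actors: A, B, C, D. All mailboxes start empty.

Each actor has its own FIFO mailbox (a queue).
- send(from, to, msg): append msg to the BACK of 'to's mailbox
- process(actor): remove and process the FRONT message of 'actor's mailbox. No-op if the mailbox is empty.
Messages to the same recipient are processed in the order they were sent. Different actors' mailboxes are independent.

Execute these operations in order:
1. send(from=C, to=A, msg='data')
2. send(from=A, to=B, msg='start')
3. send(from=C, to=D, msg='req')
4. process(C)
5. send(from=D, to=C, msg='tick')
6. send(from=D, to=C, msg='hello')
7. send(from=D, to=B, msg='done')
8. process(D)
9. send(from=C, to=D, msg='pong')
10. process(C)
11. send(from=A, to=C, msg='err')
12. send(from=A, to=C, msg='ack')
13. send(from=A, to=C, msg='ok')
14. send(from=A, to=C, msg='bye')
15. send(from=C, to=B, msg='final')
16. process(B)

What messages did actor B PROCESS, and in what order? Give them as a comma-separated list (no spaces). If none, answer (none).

Answer: start

Derivation:
After 1 (send(from=C, to=A, msg='data')): A:[data] B:[] C:[] D:[]
After 2 (send(from=A, to=B, msg='start')): A:[data] B:[start] C:[] D:[]
After 3 (send(from=C, to=D, msg='req')): A:[data] B:[start] C:[] D:[req]
After 4 (process(C)): A:[data] B:[start] C:[] D:[req]
After 5 (send(from=D, to=C, msg='tick')): A:[data] B:[start] C:[tick] D:[req]
After 6 (send(from=D, to=C, msg='hello')): A:[data] B:[start] C:[tick,hello] D:[req]
After 7 (send(from=D, to=B, msg='done')): A:[data] B:[start,done] C:[tick,hello] D:[req]
After 8 (process(D)): A:[data] B:[start,done] C:[tick,hello] D:[]
After 9 (send(from=C, to=D, msg='pong')): A:[data] B:[start,done] C:[tick,hello] D:[pong]
After 10 (process(C)): A:[data] B:[start,done] C:[hello] D:[pong]
After 11 (send(from=A, to=C, msg='err')): A:[data] B:[start,done] C:[hello,err] D:[pong]
After 12 (send(from=A, to=C, msg='ack')): A:[data] B:[start,done] C:[hello,err,ack] D:[pong]
After 13 (send(from=A, to=C, msg='ok')): A:[data] B:[start,done] C:[hello,err,ack,ok] D:[pong]
After 14 (send(from=A, to=C, msg='bye')): A:[data] B:[start,done] C:[hello,err,ack,ok,bye] D:[pong]
After 15 (send(from=C, to=B, msg='final')): A:[data] B:[start,done,final] C:[hello,err,ack,ok,bye] D:[pong]
After 16 (process(B)): A:[data] B:[done,final] C:[hello,err,ack,ok,bye] D:[pong]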